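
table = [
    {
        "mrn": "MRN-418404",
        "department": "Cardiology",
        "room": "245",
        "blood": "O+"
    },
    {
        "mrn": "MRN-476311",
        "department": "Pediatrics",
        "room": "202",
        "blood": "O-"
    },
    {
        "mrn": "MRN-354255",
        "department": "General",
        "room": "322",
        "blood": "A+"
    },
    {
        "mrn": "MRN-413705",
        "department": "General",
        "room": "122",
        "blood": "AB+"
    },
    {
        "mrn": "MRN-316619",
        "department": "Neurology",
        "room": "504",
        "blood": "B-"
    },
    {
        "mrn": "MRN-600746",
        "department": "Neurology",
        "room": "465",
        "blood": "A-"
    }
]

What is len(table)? 6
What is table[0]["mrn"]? "MRN-418404"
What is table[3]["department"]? "General"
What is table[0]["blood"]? "O+"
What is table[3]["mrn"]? "MRN-413705"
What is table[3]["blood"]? "AB+"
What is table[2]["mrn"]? "MRN-354255"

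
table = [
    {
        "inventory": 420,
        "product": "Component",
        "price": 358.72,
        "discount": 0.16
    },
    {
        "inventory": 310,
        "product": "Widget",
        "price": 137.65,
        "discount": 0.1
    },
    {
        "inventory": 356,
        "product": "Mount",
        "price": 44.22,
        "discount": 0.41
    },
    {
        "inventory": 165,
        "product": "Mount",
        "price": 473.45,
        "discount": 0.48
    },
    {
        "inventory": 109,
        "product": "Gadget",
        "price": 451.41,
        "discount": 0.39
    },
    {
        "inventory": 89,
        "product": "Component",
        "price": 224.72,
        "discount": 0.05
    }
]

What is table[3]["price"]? 473.45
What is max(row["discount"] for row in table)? 0.48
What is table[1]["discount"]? 0.1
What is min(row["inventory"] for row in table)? 89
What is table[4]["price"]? 451.41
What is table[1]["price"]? 137.65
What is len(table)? 6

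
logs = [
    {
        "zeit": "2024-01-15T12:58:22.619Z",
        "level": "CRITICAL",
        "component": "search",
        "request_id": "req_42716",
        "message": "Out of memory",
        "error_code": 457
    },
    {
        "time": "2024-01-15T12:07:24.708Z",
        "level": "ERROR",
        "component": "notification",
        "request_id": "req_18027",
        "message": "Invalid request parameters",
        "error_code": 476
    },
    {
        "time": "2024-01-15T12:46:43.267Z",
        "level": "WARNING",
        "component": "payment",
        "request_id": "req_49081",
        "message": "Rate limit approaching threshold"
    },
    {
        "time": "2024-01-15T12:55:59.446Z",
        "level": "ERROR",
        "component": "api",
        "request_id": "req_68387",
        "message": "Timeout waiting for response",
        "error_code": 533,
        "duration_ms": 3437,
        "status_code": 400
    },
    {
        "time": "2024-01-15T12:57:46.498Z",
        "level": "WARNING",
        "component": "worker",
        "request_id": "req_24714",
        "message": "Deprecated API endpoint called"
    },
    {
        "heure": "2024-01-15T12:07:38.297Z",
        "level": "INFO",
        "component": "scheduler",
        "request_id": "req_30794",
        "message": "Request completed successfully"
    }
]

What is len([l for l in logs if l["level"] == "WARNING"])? 2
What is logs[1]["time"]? "2024-01-15T12:07:24.708Z"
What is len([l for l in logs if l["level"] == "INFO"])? 1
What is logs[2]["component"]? "payment"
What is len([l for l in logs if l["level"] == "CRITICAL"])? 1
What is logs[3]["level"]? "ERROR"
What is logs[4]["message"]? "Deprecated API endpoint called"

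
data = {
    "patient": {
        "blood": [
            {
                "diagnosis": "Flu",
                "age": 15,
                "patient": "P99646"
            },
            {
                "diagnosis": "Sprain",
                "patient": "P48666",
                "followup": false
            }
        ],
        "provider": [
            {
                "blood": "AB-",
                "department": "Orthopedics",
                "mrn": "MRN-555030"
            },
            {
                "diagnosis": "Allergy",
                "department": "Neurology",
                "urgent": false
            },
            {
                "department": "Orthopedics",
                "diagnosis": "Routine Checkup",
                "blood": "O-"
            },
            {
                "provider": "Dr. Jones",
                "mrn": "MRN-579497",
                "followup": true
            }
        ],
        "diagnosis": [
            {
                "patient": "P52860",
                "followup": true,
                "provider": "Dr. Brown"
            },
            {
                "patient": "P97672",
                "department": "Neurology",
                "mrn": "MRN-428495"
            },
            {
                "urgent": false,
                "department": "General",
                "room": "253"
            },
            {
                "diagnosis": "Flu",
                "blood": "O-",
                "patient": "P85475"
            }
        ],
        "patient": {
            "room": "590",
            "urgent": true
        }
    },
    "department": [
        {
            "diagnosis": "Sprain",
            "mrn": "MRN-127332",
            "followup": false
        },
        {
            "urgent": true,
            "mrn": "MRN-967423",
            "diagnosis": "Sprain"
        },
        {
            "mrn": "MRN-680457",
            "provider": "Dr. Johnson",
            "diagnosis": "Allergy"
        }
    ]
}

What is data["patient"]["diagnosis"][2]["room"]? "253"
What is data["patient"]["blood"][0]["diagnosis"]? "Flu"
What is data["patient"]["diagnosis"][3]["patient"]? "P85475"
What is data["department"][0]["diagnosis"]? "Sprain"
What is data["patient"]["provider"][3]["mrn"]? "MRN-579497"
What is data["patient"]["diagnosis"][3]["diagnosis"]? "Flu"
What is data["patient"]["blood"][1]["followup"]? False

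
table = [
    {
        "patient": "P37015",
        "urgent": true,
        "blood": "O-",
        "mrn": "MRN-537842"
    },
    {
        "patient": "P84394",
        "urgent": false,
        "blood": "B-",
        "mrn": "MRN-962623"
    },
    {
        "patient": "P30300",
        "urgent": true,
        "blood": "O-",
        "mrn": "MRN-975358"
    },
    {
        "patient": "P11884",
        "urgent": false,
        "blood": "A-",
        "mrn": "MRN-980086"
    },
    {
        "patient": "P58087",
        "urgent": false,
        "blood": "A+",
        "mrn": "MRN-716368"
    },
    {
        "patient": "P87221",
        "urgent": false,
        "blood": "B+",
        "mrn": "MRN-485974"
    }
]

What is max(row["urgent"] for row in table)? True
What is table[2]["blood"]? "O-"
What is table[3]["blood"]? "A-"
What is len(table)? 6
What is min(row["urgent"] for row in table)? False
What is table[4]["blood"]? "A+"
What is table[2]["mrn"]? "MRN-975358"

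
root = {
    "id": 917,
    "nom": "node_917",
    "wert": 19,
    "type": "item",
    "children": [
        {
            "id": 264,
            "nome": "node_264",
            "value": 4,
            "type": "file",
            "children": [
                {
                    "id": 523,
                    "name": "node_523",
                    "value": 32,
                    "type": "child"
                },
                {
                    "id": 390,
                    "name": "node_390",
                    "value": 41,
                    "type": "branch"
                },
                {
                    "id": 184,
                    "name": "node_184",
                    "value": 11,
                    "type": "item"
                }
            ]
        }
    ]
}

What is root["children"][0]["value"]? 4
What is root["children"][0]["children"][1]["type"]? "branch"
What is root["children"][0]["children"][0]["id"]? 523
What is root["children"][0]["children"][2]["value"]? 11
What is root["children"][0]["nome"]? "node_264"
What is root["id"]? 917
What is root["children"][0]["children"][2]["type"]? "item"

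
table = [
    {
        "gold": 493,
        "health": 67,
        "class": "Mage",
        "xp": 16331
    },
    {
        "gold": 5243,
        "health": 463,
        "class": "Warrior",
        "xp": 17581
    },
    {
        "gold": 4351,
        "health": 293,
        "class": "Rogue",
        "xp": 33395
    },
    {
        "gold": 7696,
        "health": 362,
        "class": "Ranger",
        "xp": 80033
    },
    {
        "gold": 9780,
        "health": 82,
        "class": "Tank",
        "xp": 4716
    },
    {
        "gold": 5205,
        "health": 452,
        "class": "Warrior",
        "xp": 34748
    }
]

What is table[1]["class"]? "Warrior"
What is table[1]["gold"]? 5243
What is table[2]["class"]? "Rogue"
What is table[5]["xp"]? 34748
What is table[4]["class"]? "Tank"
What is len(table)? 6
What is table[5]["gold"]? 5205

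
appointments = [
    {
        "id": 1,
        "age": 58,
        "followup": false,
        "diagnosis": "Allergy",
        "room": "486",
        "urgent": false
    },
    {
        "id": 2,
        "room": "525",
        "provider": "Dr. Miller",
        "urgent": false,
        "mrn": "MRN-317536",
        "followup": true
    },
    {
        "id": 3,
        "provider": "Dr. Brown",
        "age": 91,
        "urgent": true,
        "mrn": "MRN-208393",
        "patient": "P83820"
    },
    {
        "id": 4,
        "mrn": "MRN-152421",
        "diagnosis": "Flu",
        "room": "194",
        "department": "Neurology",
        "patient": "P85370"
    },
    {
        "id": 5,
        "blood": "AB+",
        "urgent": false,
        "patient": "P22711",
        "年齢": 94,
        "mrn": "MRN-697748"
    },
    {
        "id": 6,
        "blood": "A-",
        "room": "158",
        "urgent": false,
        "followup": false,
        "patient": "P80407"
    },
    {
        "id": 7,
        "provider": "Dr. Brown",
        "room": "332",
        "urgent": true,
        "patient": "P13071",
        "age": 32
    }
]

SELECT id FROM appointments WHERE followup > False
[2]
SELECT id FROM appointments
[1, 2, 3, 4, 5, 6, 7]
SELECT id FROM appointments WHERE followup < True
[1, 6]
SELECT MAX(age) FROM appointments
91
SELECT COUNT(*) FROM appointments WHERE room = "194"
1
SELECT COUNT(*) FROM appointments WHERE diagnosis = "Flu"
1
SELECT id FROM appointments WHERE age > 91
[]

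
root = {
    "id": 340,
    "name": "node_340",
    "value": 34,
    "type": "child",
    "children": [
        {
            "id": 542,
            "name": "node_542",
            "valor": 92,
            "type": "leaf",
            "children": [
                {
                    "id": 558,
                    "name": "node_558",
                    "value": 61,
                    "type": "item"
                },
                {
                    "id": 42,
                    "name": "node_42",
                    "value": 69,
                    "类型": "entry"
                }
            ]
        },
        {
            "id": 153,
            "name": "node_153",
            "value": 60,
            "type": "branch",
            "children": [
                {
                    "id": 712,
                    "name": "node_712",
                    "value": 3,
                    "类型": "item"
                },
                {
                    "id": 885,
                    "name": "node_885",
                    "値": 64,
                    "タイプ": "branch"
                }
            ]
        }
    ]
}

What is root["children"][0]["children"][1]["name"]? "node_42"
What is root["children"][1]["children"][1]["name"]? "node_885"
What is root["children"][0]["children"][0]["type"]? "item"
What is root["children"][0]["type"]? "leaf"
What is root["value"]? 34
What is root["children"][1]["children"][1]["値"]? 64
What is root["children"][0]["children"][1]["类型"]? "entry"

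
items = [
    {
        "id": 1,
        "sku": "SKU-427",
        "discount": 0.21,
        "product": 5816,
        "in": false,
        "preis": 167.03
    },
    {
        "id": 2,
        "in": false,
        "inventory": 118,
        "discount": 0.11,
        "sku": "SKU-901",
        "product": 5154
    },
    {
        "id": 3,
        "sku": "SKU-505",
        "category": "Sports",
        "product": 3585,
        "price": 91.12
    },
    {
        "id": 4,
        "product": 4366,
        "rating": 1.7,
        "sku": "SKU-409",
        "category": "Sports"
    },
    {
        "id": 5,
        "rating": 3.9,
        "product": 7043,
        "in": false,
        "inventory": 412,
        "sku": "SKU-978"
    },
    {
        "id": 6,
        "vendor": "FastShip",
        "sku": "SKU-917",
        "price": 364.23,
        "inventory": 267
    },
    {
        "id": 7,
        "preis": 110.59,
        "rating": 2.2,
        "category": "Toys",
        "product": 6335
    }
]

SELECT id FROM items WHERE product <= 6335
[1, 2, 3, 4, 7]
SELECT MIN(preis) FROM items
110.59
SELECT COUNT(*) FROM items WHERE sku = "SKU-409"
1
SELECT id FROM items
[1, 2, 3, 4, 5, 6, 7]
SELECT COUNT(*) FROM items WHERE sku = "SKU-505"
1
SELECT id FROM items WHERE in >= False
[1, 2, 5]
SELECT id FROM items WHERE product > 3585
[1, 2, 4, 5, 7]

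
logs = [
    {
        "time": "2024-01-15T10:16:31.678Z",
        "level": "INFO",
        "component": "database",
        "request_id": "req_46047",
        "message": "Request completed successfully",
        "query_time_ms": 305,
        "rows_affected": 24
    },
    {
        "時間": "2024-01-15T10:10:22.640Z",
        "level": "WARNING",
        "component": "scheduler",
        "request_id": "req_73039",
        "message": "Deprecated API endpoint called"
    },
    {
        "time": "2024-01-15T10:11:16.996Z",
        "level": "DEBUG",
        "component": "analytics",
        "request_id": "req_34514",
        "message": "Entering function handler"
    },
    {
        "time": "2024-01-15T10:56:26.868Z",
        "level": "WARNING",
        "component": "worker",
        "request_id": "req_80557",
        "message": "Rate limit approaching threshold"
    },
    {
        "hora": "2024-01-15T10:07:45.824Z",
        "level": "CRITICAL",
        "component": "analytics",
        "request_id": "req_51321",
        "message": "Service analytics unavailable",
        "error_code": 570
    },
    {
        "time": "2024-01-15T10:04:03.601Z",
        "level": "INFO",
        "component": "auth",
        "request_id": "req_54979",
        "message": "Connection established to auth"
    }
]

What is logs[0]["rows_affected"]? 24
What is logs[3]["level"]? "WARNING"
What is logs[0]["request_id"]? "req_46047"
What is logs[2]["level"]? "DEBUG"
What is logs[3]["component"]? "worker"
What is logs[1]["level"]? "WARNING"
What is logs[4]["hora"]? "2024-01-15T10:07:45.824Z"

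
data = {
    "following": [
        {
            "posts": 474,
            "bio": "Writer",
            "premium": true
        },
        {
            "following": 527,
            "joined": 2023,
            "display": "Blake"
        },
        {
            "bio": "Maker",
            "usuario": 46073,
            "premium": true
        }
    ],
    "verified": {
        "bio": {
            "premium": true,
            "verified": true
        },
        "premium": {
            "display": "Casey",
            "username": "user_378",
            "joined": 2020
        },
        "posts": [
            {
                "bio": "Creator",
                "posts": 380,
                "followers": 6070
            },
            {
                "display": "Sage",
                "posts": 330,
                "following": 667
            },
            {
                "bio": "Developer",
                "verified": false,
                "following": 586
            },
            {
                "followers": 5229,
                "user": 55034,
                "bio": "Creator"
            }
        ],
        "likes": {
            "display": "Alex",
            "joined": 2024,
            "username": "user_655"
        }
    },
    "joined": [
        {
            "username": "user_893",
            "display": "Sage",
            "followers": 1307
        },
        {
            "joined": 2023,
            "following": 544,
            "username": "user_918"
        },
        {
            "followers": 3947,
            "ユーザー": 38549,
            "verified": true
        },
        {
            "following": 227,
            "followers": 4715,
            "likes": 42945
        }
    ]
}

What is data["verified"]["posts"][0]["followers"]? 6070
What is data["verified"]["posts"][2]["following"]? 586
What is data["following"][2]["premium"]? True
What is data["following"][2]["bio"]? "Maker"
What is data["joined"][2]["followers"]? 3947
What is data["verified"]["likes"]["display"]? "Alex"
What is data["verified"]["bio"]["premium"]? True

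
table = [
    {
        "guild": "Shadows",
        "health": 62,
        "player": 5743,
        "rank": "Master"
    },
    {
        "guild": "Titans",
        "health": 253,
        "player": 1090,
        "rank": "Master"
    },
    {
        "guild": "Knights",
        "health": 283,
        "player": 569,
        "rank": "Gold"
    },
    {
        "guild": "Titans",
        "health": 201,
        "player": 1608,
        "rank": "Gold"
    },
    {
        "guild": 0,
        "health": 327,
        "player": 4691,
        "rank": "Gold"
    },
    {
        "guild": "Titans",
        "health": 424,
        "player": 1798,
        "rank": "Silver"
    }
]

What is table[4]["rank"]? "Gold"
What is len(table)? 6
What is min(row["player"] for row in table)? 569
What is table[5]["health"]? 424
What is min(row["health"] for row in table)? 62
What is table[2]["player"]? 569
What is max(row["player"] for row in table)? 5743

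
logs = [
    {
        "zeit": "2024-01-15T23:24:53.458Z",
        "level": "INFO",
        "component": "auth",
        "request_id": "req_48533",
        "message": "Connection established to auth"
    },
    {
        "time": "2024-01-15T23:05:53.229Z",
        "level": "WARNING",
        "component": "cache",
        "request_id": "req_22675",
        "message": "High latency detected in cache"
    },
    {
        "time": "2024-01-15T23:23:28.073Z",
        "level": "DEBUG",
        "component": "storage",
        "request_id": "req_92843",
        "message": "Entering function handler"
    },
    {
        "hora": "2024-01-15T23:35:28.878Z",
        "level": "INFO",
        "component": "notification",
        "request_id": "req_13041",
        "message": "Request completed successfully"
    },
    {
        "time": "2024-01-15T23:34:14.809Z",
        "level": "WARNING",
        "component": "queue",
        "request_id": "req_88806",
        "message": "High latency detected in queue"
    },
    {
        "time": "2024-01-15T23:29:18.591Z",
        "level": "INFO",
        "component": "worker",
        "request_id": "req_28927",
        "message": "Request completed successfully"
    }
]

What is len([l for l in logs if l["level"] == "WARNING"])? 2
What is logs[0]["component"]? "auth"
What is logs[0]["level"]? "INFO"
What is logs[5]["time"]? "2024-01-15T23:29:18.591Z"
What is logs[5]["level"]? "INFO"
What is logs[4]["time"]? "2024-01-15T23:34:14.809Z"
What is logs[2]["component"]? "storage"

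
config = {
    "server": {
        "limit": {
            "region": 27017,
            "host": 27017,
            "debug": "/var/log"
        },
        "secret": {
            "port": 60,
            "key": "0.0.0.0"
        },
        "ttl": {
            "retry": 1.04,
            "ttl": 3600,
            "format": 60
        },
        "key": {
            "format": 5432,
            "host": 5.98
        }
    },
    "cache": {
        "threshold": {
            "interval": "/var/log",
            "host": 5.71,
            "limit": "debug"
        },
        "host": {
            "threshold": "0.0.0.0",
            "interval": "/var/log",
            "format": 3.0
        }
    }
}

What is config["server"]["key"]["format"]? 5432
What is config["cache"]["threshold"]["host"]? 5.71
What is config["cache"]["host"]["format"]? 3.0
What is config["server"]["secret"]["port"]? 60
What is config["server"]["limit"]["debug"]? "/var/log"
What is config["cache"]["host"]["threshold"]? "0.0.0.0"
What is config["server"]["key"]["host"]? 5.98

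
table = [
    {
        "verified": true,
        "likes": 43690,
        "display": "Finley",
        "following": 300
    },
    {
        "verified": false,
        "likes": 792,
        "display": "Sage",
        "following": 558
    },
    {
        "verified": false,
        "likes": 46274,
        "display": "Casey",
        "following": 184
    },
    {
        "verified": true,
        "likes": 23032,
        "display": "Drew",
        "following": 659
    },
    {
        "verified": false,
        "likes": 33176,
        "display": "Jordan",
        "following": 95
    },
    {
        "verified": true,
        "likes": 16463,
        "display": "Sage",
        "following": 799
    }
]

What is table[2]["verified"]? False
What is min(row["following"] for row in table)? 95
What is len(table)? 6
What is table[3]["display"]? "Drew"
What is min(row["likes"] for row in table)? 792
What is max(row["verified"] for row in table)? True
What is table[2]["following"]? 184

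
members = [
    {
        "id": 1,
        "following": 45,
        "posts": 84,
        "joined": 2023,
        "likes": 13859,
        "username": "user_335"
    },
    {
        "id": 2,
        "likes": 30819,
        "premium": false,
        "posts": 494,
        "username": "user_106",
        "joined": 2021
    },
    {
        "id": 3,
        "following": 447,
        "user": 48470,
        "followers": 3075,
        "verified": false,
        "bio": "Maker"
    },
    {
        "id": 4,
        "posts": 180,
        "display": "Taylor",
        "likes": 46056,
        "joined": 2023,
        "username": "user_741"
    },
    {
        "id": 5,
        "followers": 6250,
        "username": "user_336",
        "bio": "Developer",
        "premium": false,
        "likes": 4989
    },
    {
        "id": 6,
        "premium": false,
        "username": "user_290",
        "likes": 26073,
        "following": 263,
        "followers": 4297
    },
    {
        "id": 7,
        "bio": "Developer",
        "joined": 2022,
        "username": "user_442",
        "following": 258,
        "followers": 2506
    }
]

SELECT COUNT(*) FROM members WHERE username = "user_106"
1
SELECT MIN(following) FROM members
45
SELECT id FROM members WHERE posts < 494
[1, 4]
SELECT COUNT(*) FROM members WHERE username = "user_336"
1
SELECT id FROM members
[1, 2, 3, 4, 5, 6, 7]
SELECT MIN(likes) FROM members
4989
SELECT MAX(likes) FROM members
46056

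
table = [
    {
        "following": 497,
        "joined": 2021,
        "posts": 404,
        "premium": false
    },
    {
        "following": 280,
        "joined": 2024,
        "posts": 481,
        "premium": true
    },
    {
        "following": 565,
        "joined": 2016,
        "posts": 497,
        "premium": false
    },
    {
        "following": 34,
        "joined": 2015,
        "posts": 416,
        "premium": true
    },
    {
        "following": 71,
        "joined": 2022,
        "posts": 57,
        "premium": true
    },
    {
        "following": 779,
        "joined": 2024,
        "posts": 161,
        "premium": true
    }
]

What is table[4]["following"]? 71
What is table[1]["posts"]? 481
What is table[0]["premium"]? False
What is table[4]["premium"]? True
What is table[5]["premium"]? True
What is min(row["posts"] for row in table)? 57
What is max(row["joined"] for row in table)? 2024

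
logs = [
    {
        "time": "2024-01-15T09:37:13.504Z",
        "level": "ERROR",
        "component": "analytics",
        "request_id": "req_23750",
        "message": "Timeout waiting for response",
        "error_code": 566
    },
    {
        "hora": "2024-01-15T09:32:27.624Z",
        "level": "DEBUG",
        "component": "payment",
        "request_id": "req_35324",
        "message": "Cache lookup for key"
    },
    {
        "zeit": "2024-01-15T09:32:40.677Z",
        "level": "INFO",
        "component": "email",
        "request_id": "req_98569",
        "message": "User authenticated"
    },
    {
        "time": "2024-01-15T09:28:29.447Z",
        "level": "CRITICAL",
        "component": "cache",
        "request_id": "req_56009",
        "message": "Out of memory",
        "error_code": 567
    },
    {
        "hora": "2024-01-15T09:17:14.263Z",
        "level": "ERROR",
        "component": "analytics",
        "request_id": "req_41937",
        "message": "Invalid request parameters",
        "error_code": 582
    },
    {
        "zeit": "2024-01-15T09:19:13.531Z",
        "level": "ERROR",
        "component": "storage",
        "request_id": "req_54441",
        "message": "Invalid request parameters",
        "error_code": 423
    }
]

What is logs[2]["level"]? "INFO"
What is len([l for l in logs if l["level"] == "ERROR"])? 3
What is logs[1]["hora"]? "2024-01-15T09:32:27.624Z"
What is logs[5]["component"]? "storage"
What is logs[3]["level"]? "CRITICAL"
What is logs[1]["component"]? "payment"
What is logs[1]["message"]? "Cache lookup for key"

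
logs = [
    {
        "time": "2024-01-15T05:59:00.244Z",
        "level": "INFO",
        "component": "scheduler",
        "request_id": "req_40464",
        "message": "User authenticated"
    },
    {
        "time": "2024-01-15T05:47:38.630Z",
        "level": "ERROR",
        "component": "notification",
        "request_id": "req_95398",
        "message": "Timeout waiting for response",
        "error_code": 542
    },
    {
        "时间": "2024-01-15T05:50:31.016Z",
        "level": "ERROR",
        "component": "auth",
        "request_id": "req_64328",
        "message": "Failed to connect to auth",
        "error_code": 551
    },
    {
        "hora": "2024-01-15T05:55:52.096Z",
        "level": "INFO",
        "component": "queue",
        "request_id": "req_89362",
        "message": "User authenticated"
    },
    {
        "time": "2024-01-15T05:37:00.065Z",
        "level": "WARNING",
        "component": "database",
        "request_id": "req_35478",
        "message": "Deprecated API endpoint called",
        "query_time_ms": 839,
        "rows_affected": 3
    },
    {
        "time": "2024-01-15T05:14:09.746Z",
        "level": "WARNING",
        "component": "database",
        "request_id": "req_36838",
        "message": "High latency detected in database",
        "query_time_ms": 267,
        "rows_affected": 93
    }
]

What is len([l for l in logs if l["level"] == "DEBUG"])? 0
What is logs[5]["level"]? "WARNING"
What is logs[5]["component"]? "database"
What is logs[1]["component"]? "notification"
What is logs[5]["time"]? "2024-01-15T05:14:09.746Z"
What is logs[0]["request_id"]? "req_40464"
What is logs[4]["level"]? "WARNING"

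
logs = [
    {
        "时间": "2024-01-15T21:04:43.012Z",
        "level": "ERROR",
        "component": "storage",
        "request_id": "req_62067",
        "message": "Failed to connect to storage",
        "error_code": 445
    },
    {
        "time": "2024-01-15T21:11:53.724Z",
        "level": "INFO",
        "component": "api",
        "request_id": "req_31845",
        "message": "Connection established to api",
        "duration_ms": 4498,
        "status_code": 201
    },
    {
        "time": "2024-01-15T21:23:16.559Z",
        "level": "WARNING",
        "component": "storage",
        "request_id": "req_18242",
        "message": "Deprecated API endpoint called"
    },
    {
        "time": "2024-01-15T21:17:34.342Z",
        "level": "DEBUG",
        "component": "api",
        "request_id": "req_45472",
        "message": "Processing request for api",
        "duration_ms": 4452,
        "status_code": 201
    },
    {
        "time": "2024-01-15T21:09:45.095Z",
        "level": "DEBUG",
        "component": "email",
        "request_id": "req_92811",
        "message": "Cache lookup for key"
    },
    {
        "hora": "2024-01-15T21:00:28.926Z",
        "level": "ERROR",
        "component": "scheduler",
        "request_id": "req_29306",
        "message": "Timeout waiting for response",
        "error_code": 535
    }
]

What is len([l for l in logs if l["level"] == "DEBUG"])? 2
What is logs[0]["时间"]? "2024-01-15T21:04:43.012Z"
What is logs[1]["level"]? "INFO"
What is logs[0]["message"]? "Failed to connect to storage"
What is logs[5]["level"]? "ERROR"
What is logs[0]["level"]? "ERROR"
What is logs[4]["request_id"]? "req_92811"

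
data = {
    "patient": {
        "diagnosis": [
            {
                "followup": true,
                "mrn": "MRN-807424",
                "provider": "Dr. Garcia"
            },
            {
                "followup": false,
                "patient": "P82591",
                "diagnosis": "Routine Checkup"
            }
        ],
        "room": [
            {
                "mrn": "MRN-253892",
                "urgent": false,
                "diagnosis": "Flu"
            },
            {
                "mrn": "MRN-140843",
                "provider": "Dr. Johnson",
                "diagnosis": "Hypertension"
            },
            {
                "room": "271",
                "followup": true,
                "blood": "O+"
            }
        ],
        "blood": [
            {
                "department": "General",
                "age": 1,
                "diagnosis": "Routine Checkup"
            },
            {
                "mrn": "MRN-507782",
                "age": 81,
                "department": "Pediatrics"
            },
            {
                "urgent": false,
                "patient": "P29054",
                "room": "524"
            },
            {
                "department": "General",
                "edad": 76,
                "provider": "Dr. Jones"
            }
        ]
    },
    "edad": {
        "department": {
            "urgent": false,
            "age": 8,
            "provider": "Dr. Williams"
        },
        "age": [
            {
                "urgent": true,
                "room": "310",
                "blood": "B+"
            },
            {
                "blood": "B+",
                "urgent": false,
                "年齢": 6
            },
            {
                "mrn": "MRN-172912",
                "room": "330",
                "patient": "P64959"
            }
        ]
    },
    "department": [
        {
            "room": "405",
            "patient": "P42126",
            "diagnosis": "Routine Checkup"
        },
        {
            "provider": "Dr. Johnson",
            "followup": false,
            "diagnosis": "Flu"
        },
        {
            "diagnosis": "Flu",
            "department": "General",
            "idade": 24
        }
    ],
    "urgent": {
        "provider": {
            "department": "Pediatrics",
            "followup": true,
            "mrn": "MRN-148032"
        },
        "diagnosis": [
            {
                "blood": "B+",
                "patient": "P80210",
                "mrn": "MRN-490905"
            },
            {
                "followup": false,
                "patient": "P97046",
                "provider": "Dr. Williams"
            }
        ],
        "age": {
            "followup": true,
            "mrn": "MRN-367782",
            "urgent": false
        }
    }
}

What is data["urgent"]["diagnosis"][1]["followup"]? False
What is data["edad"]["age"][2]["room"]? "330"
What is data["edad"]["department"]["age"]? 8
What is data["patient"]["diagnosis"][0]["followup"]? True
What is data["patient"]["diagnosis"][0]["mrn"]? "MRN-807424"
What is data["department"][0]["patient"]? "P42126"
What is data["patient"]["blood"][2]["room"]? "524"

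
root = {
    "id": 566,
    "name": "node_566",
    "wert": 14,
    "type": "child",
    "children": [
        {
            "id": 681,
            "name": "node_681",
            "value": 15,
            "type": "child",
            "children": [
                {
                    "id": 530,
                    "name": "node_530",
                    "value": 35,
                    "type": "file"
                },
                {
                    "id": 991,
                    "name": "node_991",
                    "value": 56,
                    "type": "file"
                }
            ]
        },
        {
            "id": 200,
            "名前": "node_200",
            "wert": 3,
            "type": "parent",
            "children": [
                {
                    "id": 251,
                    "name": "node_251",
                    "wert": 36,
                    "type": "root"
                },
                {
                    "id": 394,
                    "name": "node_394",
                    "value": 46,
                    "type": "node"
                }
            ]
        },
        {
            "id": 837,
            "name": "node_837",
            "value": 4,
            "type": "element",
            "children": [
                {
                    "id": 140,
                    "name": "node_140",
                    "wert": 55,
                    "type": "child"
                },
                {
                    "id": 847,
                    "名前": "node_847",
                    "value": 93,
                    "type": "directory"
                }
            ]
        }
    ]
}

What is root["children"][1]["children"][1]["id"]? 394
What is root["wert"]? 14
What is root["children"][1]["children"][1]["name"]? "node_394"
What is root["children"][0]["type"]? "child"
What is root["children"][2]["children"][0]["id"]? 140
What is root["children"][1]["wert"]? 3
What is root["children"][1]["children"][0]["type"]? "root"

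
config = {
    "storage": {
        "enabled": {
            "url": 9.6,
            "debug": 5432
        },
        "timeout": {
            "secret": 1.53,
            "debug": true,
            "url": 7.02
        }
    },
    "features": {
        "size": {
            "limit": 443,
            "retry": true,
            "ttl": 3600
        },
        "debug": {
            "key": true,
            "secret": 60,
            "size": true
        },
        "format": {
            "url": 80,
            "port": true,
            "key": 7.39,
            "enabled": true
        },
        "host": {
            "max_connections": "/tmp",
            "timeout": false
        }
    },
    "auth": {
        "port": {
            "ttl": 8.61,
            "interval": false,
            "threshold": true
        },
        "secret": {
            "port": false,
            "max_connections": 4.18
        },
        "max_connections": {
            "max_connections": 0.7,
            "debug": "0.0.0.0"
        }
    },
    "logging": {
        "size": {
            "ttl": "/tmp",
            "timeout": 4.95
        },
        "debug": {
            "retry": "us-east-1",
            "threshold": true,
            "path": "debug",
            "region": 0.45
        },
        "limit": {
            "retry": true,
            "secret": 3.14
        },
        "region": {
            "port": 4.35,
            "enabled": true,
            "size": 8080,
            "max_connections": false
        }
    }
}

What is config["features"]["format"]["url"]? 80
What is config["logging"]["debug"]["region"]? 0.45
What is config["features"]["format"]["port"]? True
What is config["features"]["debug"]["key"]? True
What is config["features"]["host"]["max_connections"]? "/tmp"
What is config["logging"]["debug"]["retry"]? "us-east-1"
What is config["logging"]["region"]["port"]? 4.35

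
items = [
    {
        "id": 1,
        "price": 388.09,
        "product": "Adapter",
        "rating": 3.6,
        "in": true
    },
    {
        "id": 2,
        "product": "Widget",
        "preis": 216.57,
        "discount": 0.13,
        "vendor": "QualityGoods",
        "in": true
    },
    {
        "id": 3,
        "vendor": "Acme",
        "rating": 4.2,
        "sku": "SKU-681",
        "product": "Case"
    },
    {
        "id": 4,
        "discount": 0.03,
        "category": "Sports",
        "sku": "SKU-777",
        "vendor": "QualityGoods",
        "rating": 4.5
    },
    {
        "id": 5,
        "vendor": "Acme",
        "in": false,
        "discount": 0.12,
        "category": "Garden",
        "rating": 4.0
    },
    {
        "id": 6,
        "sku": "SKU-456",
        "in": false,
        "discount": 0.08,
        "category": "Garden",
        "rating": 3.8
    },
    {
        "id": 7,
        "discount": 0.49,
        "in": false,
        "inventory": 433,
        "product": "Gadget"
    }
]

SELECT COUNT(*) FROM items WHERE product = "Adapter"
1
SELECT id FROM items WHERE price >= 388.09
[1]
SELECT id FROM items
[1, 2, 3, 4, 5, 6, 7]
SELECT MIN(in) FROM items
False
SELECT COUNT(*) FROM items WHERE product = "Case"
1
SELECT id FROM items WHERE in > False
[1, 2]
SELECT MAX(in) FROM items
True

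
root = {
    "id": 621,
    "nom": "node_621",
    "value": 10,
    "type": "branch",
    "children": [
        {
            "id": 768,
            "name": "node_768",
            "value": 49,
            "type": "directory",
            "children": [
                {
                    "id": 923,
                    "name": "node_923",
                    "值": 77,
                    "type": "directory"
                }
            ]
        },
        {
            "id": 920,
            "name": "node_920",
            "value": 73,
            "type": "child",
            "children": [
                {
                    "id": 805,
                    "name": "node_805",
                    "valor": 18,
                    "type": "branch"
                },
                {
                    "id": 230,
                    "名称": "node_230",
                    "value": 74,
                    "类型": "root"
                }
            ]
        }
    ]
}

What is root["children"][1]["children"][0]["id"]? 805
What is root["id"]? 621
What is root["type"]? "branch"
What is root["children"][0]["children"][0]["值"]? 77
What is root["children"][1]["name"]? "node_920"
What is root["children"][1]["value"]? 73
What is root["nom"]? "node_621"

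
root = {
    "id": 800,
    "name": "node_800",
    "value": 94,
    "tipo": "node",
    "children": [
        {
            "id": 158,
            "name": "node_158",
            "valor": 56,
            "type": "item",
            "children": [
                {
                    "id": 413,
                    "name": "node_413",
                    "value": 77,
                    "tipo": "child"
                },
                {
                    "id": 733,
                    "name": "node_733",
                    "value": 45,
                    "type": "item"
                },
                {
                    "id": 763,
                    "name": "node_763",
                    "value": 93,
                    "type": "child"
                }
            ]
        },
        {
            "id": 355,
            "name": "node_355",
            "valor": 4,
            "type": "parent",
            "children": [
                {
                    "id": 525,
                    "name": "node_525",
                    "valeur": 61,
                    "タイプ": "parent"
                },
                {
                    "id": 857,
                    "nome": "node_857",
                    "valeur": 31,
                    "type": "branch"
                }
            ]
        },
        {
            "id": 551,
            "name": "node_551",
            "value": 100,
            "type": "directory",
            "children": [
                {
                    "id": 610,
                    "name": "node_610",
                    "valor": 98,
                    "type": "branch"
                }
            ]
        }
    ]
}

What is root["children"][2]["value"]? 100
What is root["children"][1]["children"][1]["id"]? 857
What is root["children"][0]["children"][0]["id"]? 413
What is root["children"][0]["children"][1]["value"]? 45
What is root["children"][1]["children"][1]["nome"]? "node_857"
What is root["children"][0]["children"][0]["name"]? "node_413"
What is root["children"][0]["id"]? 158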